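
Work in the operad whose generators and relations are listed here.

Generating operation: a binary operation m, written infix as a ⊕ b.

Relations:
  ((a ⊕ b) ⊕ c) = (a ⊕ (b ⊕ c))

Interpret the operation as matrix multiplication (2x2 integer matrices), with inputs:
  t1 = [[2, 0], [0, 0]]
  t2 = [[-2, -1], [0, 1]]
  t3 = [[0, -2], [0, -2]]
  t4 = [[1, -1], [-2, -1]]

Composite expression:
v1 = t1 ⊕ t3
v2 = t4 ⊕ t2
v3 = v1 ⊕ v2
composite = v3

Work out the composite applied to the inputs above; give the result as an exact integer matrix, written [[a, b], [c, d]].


[[-16, -4], [0, 0]]

(t1 ⊕ t3) = [[0, -4], [0, 0]]
(t4 ⊕ t2) = [[-2, -2], [4, 1]]
((t1 ⊕ t3) ⊕ (t4 ⊕ t2)) = [[-16, -4], [0, 0]]


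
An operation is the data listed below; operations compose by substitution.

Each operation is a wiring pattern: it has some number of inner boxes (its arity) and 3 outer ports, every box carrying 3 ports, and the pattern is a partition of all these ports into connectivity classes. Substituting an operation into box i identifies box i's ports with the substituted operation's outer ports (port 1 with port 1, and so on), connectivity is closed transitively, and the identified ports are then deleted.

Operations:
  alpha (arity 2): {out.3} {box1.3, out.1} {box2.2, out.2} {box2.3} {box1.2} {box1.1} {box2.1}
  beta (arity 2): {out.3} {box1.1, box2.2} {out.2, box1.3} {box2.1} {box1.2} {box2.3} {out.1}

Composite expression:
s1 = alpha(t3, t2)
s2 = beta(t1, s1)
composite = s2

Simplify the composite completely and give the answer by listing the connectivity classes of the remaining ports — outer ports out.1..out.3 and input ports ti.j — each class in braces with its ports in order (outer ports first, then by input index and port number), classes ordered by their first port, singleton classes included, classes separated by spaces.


Treat the ports identified at beta as solder joints: merge, then drop.
the subtree at alpha composes to {out.1, t3.3} {out.2, t2.2} {out.3} {t2.1} {t2.3} {t3.1} {t3.2} on (t3, t2); out.j = own outer ports
the subtree at beta composes to {out.1} {out.2, t1.3} {out.3} {t1.1, t2.2} {t1.2} {t2.1} {t2.3} {t3.1} {t3.2} {t3.3} on (t1, t3, t2); out.j = own outer ports

{out.1} {out.2, t1.3} {out.3} {t1.1, t2.2} {t1.2} {t2.1} {t2.3} {t3.1} {t3.2} {t3.3}


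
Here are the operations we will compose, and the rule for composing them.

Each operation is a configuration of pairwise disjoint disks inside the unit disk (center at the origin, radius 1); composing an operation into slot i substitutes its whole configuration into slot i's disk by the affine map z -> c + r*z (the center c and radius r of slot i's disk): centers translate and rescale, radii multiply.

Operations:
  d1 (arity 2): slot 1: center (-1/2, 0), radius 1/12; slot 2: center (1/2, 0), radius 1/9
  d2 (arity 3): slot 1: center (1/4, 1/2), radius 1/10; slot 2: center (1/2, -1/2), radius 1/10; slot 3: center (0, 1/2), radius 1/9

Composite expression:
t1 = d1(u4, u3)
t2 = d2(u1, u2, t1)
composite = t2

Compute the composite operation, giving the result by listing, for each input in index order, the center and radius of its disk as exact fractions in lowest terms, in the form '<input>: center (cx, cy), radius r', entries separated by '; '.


Only the slot chain above each u matters under d2; compose those maps.
u1 passes through 1 substitution, ending at center (1/4, 1/2), radius 1/10
u2 passes through 1 substitution, ending at center (1/2, -1/2), radius 1/10
u4 passes through 2 substitutions, ending at center (-1/18, 1/2), radius 1/108
u3 passes through 2 substitutions, ending at center (1/18, 1/2), radius 1/81

u1: center (1/4, 1/2), radius 1/10; u2: center (1/2, -1/2), radius 1/10; u3: center (1/18, 1/2), radius 1/81; u4: center (-1/18, 1/2), radius 1/108


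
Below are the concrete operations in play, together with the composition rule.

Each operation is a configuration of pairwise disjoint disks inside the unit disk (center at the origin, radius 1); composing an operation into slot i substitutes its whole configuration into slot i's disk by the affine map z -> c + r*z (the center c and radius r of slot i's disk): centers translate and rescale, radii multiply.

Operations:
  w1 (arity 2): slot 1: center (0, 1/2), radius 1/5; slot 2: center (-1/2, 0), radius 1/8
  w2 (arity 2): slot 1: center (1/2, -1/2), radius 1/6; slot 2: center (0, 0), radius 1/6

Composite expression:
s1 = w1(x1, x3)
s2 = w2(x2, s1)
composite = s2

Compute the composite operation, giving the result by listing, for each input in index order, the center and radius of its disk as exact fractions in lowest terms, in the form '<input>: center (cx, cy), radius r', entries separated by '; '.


Affine substitution under w2: radii multiply and x-centers shift.
for x2, the 1-step affine chain lands on center (1/2, -1/2), radius 1/6
for x1, the 2-step affine chain lands on center (0, 1/12), radius 1/30
for x3, the 2-step affine chain lands on center (-1/12, 0), radius 1/48

x1: center (0, 1/12), radius 1/30; x2: center (1/2, -1/2), radius 1/6; x3: center (-1/12, 0), radius 1/48


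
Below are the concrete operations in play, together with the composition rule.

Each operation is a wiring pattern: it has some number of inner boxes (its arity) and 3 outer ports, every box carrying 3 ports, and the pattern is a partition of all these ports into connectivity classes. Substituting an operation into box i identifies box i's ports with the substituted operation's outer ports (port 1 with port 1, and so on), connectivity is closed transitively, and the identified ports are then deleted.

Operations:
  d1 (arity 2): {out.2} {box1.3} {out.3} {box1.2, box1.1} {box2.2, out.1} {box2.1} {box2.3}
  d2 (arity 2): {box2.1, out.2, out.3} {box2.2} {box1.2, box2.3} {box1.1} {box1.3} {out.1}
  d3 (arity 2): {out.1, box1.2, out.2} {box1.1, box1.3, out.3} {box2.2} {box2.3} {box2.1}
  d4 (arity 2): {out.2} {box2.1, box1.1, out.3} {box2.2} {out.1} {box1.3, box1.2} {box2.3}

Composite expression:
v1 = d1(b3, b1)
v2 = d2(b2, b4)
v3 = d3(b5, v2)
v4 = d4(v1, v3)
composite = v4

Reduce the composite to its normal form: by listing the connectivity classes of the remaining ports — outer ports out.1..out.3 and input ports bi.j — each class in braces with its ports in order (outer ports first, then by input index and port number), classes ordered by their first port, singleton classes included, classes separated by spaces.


{out.1} {out.2} {out.3, b1.2, b5.2} {b1.1} {b1.3} {b2.1} {b2.2, b4.3} {b2.3} {b3.1, b3.2} {b3.3} {b4.1} {b4.2} {b5.1, b5.3}

After gluing at d4, chains via deleted ports link the b-ports.
composing d1 on (b3, b1), with out.j its own outer ports: {out.1, b1.2} {out.2} {out.3} {b1.1} {b1.3} {b3.1, b3.2} {b3.3}
composing d2 on (b2, b4), with out.j its own outer ports: {out.1} {out.2, out.3, b4.1} {b2.1} {b2.2, b4.3} {b2.3} {b4.2}
composing d3 on (b5, b2, b4), with out.j its own outer ports: {out.1, out.2, b5.2} {out.3, b5.1, b5.3} {b2.1} {b2.2, b4.3} {b2.3} {b4.1} {b4.2}
composing d4 on (b3, b1, b5, b2, b4), with out.j its own outer ports: {out.1} {out.2} {out.3, b1.2, b5.2} {b1.1} {b1.3} {b2.1} {b2.2, b4.3} {b2.3} {b3.1, b3.2} {b3.3} {b4.1} {b4.2} {b5.1, b5.3}


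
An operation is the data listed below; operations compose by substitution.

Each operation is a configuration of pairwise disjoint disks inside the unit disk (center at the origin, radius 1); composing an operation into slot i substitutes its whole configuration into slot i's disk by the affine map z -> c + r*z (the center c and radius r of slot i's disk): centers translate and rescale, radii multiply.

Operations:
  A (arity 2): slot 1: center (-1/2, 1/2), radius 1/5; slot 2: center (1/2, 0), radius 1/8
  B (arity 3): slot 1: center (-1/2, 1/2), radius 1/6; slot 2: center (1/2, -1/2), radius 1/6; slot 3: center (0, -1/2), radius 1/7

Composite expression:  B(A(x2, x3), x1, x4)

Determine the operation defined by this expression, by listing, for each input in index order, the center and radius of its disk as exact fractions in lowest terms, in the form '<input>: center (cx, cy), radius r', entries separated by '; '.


x1: center (1/2, -1/2), radius 1/6; x2: center (-7/12, 7/12), radius 1/30; x3: center (-5/12, 1/2), radius 1/48; x4: center (0, -1/2), radius 1/7

Only the slot chain above each x matters under B; compose those maps.
for x2, the 2-step affine chain lands on center (-7/12, 7/12), radius 1/30
for x3, the 2-step affine chain lands on center (-5/12, 1/2), radius 1/48
for x1, the 1-step affine chain lands on center (1/2, -1/2), radius 1/6
for x4, the 1-step affine chain lands on center (0, -1/2), radius 1/7


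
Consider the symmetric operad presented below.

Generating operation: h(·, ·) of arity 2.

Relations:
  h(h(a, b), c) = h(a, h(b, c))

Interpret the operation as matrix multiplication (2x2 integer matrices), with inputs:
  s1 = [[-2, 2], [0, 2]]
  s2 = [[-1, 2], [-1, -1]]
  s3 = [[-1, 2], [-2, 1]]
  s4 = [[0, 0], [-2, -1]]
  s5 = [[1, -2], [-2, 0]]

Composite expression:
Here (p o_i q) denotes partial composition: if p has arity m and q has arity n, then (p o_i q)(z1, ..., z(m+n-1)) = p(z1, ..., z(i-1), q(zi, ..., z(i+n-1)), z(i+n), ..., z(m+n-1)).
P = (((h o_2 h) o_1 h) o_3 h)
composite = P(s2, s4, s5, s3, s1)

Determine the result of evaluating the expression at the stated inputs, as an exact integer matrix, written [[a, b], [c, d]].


[[32, -16], [-16, 8]]

h(s2, s4) = [[-4, -2], [2, 1]]
h(s5, s3) = [[3, 0], [2, -4]]
h(h(s5, s3), s1) = [[-6, 6], [-4, -4]]
h(h(s2, s4), h(h(s5, s3), s1)) = [[32, -16], [-16, 8]]


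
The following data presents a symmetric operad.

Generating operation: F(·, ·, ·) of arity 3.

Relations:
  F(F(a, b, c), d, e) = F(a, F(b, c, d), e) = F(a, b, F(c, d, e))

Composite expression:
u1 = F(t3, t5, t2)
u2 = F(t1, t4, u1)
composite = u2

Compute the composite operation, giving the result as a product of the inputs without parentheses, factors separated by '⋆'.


t1 ⋆ t4 ⋆ t3 ⋆ t5 ⋆ t2

Associativity of F dissolves the nesting; only the t-input order survives.
F(t3, t5, t2) linearizes to t3 ⋆ t5 ⋆ t2
F(t1, t4, F(t3, t5, t2)) linearizes to t1 ⋆ t4 ⋆ t3 ⋆ t5 ⋆ t2


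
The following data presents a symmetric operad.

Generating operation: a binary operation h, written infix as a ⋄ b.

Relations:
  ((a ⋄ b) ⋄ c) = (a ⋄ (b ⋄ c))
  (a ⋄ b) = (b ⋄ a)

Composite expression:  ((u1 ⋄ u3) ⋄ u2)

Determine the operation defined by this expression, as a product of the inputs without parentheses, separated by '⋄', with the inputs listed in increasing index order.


u1 ⋄ u2 ⋄ u3

Reordering under h is free, so list the u-inputs canonically.
(u1 ⋄ u3) unparenthesizes to u1 ⋄ u3
((u1 ⋄ u3) ⋄ u2) unparenthesizes to u1 ⋄ u3 ⋄ u2
putting the inputs in ascending order: u1 ⋄ u2 ⋄ u3


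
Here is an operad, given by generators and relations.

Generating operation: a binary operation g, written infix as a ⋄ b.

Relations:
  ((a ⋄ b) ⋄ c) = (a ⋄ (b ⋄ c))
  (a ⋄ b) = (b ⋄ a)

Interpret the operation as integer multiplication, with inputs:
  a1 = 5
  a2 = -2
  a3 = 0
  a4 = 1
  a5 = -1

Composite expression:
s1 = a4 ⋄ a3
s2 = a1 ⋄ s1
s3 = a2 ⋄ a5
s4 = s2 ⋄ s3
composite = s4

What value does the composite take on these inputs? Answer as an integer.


(a4 ⋄ a3) = 0
(a1 ⋄ (a4 ⋄ a3)) = 0
(a2 ⋄ a5) = 2
((a1 ⋄ (a4 ⋄ a3)) ⋄ (a2 ⋄ a5)) = 0

0


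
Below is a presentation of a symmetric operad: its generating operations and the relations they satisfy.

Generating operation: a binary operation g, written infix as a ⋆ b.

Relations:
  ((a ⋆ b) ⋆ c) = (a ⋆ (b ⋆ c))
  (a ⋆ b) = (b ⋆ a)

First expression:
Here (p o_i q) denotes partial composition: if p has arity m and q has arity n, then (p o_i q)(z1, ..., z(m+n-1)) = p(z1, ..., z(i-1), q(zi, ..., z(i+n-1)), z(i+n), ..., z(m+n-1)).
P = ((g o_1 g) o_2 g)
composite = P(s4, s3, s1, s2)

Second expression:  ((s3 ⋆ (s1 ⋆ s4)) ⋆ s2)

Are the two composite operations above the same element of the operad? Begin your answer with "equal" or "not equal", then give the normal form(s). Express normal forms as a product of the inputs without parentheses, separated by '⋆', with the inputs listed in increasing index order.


equal; both compose to s1 ⋆ s2 ⋆ s3 ⋆ s4

The first expression, normalized: s1 ⋆ s2 ⋆ s3 ⋆ s4
The second expression, normalized: s1 ⋆ s2 ⋆ s3 ⋆ s4
The normal forms match — equal.


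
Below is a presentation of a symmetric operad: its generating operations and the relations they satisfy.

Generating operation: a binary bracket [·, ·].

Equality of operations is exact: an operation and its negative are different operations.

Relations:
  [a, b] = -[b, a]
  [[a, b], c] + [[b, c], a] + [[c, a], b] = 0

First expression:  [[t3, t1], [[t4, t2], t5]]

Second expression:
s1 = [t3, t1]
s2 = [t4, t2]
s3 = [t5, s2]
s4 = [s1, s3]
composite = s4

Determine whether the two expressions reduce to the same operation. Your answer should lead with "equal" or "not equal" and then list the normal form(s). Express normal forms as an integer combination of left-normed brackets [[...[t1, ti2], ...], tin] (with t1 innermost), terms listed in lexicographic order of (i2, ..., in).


not equal — first [[[[t1, t3], t2], t4], t5] - [[[[t1, t3], t4], t2], t5] - [[[[t1, t3], t5], t2], t4] + [[[[t1, t3], t5], t4], t2], second -[[[[t1, t3], t2], t4], t5] + [[[[t1, t3], t4], t2], t5] + [[[[t1, t3], t5], t2], t4] - [[[[t1, t3], t5], t4], t2]

The first expression, normalized: [[[[t1, t3], t2], t4], t5] - [[[[t1, t3], t4], t2], t5] - [[[[t1, t3], t5], t2], t4] + [[[[t1, t3], t5], t4], t2]
The second expression, normalized: -[[[[t1, t3], t2], t4], t5] + [[[[t1, t3], t4], t2], t5] + [[[[t1, t3], t5], t2], t4] - [[[[t1, t3], t5], t4], t2]
Different reductions; not equal.


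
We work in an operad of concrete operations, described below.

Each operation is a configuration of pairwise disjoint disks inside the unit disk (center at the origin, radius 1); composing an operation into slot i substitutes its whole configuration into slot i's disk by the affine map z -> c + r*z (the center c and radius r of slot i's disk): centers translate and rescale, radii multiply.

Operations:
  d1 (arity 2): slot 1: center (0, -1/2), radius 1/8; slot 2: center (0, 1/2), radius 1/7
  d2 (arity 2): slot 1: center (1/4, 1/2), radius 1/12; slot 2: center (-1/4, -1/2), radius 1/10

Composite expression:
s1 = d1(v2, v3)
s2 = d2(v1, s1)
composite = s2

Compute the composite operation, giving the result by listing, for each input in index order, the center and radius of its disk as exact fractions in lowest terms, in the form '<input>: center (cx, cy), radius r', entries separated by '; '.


Below d2, radii multiply path by path; the v-disk centers shift.
for v1, the 1-step affine chain lands on center (1/4, 1/2), radius 1/12
for v2, the 2-step affine chain lands on center (-1/4, -11/20), radius 1/80
for v3, the 2-step affine chain lands on center (-1/4, -9/20), radius 1/70

v1: center (1/4, 1/2), radius 1/12; v2: center (-1/4, -11/20), radius 1/80; v3: center (-1/4, -9/20), radius 1/70


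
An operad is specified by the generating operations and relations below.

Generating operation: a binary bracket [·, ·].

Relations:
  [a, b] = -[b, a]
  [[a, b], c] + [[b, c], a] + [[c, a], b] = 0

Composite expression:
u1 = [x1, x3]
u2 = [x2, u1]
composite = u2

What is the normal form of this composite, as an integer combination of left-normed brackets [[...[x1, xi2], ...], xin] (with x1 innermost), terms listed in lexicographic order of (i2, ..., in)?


-[[x1, x3], x2]


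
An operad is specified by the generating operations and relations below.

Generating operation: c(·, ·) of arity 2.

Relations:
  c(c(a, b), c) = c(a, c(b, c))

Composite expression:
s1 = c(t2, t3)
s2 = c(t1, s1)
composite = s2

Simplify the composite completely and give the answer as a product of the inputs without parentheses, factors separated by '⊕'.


t1 ⊕ t2 ⊕ t3


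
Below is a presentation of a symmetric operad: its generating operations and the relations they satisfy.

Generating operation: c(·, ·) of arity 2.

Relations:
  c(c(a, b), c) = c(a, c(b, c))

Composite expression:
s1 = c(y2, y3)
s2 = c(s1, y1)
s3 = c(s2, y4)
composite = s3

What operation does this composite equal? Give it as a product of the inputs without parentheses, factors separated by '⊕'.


y2 ⊕ y3 ⊕ y1 ⊕ y4

Associativity of c dissolves the nesting; only the y-input order survives.
c(y2, y3) flattens to y2 ⊕ y3
c(c(y2, y3), y1) flattens to y2 ⊕ y3 ⊕ y1
c(c(c(y2, y3), y1), y4) flattens to y2 ⊕ y3 ⊕ y1 ⊕ y4


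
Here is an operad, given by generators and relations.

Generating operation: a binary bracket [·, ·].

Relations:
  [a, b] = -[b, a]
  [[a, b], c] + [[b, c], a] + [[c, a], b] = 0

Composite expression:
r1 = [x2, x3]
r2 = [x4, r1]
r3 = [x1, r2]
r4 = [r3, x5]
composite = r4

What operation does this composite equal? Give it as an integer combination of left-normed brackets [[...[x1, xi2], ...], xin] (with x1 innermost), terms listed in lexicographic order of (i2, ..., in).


-[[[[x1, x2], x3], x4], x5] + [[[[x1, x3], x2], x4], x5] + [[[[x1, x4], x2], x3], x5] - [[[[x1, x4], x3], x2], x5]

In the tensor algebra, words opening x1 carry the x1-anchored form.
Composite bracket: [[x1, [x4, [x2, x3]]], x5]
Each bracket splits as ab - ba, giving 16 signed words (2^4 = 16).
Only words starting with x1 matter:
  x1x2x3x4x5 (sign -1) contributes -[[[[x1, x2], x3], x4], x5]
  x1x3x2x4x5 (sign +1) contributes +[[[[x1, x3], x2], x4], x5]
  x1x4x2x3x5 (sign +1) contributes +[[[[x1, x4], x2], x3], x5]
  x1x4x3x2x5 (sign -1) contributes -[[[[x1, x4], x3], x2], x5]


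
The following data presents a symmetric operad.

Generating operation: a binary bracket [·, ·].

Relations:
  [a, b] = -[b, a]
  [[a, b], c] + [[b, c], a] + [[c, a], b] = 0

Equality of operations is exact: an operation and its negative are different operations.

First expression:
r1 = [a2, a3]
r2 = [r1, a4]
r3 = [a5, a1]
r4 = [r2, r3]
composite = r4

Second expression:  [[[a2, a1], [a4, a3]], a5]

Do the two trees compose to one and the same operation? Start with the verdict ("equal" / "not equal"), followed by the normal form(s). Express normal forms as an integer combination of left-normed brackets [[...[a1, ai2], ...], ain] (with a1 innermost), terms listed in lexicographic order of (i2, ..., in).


not equal; the first gives [[[[a1, a5], a2], a3], a4] - [[[[a1, a5], a3], a2], a4] - [[[[a1, a5], a4], a2], a3] + [[[[a1, a5], a4], a3], a2] and the second [[[[a1, a2], a3], a4], a5] - [[[[a1, a2], a4], a3], a5]

In normal form, the first expression is [[[[a1, a5], a2], a3], a4] - [[[[a1, a5], a3], a2], a4] - [[[[a1, a5], a4], a2], a3] + [[[[a1, a5], a4], a3], a2]
In normal form, the second expression is [[[[a1, a2], a3], a4], a5] - [[[[a1, a2], a4], a3], a5]
The forms do not match — not equal.


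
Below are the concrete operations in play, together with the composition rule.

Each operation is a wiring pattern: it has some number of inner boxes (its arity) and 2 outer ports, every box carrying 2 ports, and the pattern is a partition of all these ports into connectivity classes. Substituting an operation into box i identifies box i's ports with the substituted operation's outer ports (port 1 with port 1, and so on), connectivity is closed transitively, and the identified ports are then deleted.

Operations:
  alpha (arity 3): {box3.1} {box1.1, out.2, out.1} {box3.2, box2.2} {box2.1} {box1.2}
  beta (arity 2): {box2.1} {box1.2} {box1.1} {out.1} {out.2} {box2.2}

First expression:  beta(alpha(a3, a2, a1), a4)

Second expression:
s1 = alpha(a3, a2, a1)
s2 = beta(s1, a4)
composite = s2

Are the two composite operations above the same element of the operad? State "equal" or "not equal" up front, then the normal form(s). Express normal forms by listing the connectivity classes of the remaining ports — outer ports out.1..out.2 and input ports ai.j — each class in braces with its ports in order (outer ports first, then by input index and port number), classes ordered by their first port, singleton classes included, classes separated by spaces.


equal — both sides give {out.1} {out.2} {a1.1} {a1.2, a2.2} {a2.1} {a3.1} {a3.2} {a4.1} {a4.2}


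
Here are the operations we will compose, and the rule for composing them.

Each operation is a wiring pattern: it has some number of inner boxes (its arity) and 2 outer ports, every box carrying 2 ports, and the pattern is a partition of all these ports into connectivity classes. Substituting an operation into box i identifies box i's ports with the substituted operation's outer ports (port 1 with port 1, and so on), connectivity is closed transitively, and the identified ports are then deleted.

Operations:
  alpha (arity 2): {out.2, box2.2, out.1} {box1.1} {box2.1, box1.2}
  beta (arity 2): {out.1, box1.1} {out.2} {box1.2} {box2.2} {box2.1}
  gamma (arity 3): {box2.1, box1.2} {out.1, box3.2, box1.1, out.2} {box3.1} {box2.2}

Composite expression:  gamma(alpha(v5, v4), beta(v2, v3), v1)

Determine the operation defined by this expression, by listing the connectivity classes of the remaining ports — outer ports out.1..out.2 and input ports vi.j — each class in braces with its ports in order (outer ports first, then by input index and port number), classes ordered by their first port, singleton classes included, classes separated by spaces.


{out.1, out.2, v1.2, v2.1, v4.2} {v1.1} {v2.2} {v3.1} {v3.2} {v4.1, v5.2} {v5.1}

After gluing at gamma, chains via deleted ports link the v-ports.
stage alpha: inputs (v5, v4), connectivity {out.1, out.2, v4.2} {v4.1, v5.2} {v5.1}, out.j its boundary
stage beta: inputs (v2, v3), connectivity {out.1, v2.1} {out.2} {v2.2} {v3.1} {v3.2}, out.j its boundary
stage gamma: inputs (v5, v4, v2, v3, v1), connectivity {out.1, out.2, v1.2, v2.1, v4.2} {v1.1} {v2.2} {v3.1} {v3.2} {v4.1, v5.2} {v5.1}, out.j its boundary


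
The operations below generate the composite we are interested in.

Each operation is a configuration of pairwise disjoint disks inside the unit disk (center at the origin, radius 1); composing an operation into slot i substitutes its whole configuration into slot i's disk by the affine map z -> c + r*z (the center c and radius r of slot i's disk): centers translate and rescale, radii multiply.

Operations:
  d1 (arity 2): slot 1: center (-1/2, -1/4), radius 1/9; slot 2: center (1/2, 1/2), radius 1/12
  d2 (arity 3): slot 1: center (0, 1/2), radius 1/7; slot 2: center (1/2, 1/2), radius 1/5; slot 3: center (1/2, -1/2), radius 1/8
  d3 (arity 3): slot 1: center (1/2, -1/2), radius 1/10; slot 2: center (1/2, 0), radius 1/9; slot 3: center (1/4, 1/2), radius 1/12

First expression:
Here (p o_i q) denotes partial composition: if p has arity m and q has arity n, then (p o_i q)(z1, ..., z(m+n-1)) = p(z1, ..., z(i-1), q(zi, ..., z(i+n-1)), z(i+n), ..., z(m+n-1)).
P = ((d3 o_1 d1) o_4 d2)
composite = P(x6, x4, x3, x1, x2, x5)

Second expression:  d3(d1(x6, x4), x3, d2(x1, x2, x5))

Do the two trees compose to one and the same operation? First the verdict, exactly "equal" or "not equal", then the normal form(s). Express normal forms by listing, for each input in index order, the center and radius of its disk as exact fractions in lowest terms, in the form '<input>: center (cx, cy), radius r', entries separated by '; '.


Normal form of the first expression: x1: center (1/4, 13/24), radius 1/84; x2: center (7/24, 13/24), radius 1/60; x3: center (1/2, 0), radius 1/9; x4: center (11/20, -9/20), radius 1/120; x5: center (7/24, 11/24), radius 1/96; x6: center (9/20, -21/40), radius 1/90
Normal form of the second expression: x1: center (1/4, 13/24), radius 1/84; x2: center (7/24, 13/24), radius 1/60; x3: center (1/2, 0), radius 1/9; x4: center (11/20, -9/20), radius 1/120; x5: center (7/24, 11/24), radius 1/96; x6: center (9/20, -21/40), radius 1/90
The normal forms match — equal.

equal — both sides give x1: center (1/4, 13/24), radius 1/84; x2: center (7/24, 13/24), radius 1/60; x3: center (1/2, 0), radius 1/9; x4: center (11/20, -9/20), radius 1/120; x5: center (7/24, 11/24), radius 1/96; x6: center (9/20, -21/40), radius 1/90


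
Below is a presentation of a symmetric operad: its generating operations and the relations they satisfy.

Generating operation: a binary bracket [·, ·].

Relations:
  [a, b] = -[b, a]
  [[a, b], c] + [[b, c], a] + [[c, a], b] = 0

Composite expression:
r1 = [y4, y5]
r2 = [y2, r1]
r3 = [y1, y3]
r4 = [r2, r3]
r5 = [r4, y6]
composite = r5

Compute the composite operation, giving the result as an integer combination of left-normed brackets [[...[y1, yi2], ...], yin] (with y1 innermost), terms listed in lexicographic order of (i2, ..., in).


A multilinear Lie element is pinned by y1-initial words (y1 innermost).
Composite bracket: [[[y2, [y4, y5]], [y1, y3]], y6]
Expanding via [a, b] = ab - ba: 32 signed words (2^5 = 32).
Words beginning with y1 determine it all:
  sign of y1y3y2y4y5y6 is -1, so it contributes -[[[[[y1, y3], y2], y4], y5], y6]
  sign of y1y3y2y5y4y6 is +1, so it contributes +[[[[[y1, y3], y2], y5], y4], y6]
  sign of y1y3y4y5y2y6 is +1, so it contributes +[[[[[y1, y3], y4], y5], y2], y6]
  sign of y1y3y5y4y2y6 is -1, so it contributes -[[[[[y1, y3], y5], y4], y2], y6]

-[[[[[y1, y3], y2], y4], y5], y6] + [[[[[y1, y3], y2], y5], y4], y6] + [[[[[y1, y3], y4], y5], y2], y6] - [[[[[y1, y3], y5], y4], y2], y6]


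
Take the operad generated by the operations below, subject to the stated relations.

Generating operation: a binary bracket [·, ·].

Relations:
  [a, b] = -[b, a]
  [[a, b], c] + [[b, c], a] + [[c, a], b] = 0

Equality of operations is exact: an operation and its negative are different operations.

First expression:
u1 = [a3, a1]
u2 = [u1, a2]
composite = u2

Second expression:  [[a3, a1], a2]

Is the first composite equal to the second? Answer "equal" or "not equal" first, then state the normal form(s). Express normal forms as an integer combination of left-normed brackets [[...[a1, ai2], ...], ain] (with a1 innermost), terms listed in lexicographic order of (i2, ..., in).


Reducing the first expression gives -[[a1, a3], a2]
Reducing the second expression gives -[[a1, a3], a2]
The normal forms match — equal.

equal — both sides give -[[a1, a3], a2]


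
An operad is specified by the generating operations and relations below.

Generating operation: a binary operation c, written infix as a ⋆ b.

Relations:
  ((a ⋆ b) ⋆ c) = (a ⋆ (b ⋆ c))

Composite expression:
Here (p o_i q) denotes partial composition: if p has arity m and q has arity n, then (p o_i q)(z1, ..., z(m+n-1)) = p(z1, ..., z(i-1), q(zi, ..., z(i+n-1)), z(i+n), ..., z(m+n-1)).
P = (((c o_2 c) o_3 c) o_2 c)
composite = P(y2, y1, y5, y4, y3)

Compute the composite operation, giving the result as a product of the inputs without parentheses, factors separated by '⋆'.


y2 ⋆ y1 ⋆ y5 ⋆ y4 ⋆ y3

Key point: c is associative — brackets drop, the y-order remains.
(y1 ⋆ y5) collapses to y1 ⋆ y5
(y4 ⋆ y3) collapses to y4 ⋆ y3
((y1 ⋆ y5) ⋆ (y4 ⋆ y3)) collapses to y1 ⋆ y5 ⋆ y4 ⋆ y3
(y2 ⋆ ((y1 ⋆ y5) ⋆ (y4 ⋆ y3))) collapses to y2 ⋆ y1 ⋆ y5 ⋆ y4 ⋆ y3


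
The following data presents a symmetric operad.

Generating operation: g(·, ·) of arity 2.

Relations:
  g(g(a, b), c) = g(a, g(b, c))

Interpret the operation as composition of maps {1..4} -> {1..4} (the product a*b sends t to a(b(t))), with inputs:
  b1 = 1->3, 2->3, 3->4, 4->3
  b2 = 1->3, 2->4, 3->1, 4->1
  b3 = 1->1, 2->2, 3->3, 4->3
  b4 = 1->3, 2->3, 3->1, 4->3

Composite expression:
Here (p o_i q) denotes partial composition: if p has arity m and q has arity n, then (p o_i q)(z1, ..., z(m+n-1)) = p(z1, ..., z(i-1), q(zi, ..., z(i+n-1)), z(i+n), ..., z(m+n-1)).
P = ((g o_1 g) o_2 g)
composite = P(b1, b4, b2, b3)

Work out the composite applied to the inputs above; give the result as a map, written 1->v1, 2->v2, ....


1->3, 2->4, 3->4, 4->4

g(b4, b2) = 1->1, 2->3, 3->3, 4->3
g(b1, g(b4, b2)) = 1->3, 2->4, 3->4, 4->4
g(g(b1, g(b4, b2)), b3) = 1->3, 2->4, 3->4, 4->4


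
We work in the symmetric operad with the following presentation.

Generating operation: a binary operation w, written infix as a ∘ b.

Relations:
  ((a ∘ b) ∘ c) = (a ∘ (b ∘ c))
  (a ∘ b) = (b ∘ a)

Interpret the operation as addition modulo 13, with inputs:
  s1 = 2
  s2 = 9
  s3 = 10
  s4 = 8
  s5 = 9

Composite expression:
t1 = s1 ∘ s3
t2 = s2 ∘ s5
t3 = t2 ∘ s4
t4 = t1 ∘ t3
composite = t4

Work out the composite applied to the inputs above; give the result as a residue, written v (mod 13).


(s1 ∘ s3) = 12
(s2 ∘ s5) = 5
((s2 ∘ s5) ∘ s4) = 0
((s1 ∘ s3) ∘ ((s2 ∘ s5) ∘ s4)) = 12

12 (mod 13)


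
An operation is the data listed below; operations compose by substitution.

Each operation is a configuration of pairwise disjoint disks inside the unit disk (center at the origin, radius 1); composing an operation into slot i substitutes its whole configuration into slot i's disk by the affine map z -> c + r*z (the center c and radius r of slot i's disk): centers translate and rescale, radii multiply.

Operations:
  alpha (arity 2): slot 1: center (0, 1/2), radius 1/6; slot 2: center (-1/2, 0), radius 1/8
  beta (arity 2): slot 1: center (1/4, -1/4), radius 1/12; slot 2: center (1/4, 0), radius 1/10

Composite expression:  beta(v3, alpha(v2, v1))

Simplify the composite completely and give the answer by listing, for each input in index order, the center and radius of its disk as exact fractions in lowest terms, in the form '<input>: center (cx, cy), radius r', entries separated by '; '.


v1: center (1/5, 0), radius 1/80; v2: center (1/4, 1/20), radius 1/60; v3: center (1/4, -1/4), radius 1/12

Follow each v-input down from beta: c' goes to c + r*c', radius to r*r'.
tracing v3 down its 1-map path: center (1/4, -1/4), radius 1/12
tracing v2 down its 2-map path: center (1/4, 1/20), radius 1/60
tracing v1 down its 2-map path: center (1/5, 0), radius 1/80


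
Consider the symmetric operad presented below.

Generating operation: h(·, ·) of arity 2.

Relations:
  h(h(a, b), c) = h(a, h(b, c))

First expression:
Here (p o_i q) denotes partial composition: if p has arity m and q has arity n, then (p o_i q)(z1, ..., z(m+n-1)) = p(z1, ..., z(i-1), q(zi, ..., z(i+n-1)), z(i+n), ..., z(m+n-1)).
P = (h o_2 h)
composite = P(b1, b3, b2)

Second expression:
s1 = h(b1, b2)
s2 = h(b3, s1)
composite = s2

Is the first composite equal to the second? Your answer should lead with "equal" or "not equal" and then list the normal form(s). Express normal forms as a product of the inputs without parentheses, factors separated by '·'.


Normal form of the first expression: b1 · b3 · b2
Normal form of the second expression: b3 · b1 · b2
No match — not equal.

not equal: they reduce to b1 · b3 · b2 and b3 · b1 · b2


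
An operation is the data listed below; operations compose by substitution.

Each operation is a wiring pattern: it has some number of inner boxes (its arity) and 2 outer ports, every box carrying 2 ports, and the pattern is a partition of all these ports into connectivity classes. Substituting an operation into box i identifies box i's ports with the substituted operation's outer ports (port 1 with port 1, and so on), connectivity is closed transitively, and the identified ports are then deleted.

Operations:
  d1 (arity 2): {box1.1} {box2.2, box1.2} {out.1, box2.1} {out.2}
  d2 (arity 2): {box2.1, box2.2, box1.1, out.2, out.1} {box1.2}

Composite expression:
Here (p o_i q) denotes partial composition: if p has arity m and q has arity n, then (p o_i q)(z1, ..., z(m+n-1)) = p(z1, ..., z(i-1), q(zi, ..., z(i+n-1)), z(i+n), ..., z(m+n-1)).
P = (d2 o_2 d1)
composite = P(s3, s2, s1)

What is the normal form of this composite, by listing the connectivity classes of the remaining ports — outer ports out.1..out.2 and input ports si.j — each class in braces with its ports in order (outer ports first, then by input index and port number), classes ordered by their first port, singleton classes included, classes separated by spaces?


{out.1, out.2, s1.1, s3.1} {s1.2, s2.2} {s2.1} {s3.2}

Reachability decides: close wires over d2-identified ports.
through d1, on inputs (s2, s1): {out.1, s1.1} {out.2} {s1.2, s2.2} {s2.1} (out.j = stage outer ports)
through d2, on inputs (s3, s2, s1): {out.1, out.2, s1.1, s3.1} {s1.2, s2.2} {s2.1} {s3.2} (out.j = stage outer ports)


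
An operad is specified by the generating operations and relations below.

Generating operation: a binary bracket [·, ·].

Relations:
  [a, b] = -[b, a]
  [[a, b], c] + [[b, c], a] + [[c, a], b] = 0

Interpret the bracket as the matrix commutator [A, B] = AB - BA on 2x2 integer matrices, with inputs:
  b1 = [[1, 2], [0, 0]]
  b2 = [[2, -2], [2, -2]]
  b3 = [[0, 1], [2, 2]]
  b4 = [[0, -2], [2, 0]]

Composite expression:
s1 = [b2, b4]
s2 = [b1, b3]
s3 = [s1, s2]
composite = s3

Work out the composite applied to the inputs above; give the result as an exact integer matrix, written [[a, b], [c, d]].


[b2, b4] = [[0, -8], [-8, 0]]
[b1, b3] = [[4, 5], [-2, -4]]
[[b2, b4], [b1, b3]] = [[56, 64], [-64, -56]]

[[56, 64], [-64, -56]]


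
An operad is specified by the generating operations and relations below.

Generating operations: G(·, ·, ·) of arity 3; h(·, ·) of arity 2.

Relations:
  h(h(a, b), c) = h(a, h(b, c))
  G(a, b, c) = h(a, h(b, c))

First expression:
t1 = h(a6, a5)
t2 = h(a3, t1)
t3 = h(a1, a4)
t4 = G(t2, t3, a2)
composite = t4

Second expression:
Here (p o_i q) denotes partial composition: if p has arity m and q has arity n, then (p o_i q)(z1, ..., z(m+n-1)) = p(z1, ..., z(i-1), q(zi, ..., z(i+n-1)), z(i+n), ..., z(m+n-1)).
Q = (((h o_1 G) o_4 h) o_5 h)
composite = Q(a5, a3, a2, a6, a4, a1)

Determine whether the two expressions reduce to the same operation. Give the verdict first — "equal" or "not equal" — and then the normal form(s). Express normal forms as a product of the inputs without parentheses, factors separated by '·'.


not equal — first a3 · a6 · a5 · a1 · a4 · a2, second a5 · a3 · a2 · a6 · a4 · a1

Reducing the first expression gives a3 · a6 · a5 · a1 · a4 · a2
Reducing the second expression gives a5 · a3 · a2 · a6 · a4 · a1
No match — not equal.


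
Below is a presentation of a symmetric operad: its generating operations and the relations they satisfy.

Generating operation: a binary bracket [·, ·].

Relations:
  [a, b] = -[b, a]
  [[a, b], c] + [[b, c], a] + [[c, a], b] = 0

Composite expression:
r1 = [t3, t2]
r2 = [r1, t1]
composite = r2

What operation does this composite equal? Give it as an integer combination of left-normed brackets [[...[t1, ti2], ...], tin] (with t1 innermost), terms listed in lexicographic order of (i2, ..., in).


[[t1, t2], t3] - [[t1, t3], t2]


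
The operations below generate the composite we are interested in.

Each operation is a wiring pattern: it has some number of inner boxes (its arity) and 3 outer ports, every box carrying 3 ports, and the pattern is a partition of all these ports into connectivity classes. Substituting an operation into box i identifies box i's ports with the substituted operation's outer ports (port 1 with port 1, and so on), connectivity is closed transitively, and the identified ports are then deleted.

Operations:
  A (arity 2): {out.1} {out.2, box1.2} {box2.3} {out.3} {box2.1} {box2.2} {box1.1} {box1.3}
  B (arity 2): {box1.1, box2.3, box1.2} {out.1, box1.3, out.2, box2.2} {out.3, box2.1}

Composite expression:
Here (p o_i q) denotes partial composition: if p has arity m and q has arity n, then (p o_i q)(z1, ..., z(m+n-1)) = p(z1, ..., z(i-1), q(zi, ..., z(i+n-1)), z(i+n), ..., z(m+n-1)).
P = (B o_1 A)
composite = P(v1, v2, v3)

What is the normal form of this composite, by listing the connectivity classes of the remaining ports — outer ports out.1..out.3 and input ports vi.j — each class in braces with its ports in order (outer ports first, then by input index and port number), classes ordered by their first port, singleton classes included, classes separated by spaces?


Substituting into B glues patterns; closure does the rest.
through A, on inputs (v1, v2): {out.1} {out.2, v1.2} {out.3} {v1.1} {v1.3} {v2.1} {v2.2} {v2.3} (out.j = stage outer ports)
through B, on inputs (v1, v2, v3): {out.1, out.2, v3.2} {out.3, v3.1} {v1.1} {v1.2, v3.3} {v1.3} {v2.1} {v2.2} {v2.3} (out.j = stage outer ports)

{out.1, out.2, v3.2} {out.3, v3.1} {v1.1} {v1.2, v3.3} {v1.3} {v2.1} {v2.2} {v2.3}


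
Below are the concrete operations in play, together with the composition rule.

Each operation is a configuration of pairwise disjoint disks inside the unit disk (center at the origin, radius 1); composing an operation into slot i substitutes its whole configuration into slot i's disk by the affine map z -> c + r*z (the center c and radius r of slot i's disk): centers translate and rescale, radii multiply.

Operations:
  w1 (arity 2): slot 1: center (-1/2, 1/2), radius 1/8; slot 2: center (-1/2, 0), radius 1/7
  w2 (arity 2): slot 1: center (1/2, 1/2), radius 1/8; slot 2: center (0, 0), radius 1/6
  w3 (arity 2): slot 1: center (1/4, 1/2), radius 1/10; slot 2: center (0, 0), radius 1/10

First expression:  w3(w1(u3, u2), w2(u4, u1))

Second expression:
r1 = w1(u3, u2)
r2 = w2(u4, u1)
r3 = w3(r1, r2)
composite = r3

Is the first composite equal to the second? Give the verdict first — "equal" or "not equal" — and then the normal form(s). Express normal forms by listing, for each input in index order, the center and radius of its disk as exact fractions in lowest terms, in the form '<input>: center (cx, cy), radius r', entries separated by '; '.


equal; the common form is u1: center (0, 0), radius 1/60; u2: center (1/5, 1/2), radius 1/70; u3: center (1/5, 11/20), radius 1/80; u4: center (1/20, 1/20), radius 1/80

The first composite normalizes to u1: center (0, 0), radius 1/60; u2: center (1/5, 1/2), radius 1/70; u3: center (1/5, 11/20), radius 1/80; u4: center (1/20, 1/20), radius 1/80
The second composite normalizes to u1: center (0, 0), radius 1/60; u2: center (1/5, 1/2), radius 1/70; u3: center (1/5, 11/20), radius 1/80; u4: center (1/20, 1/20), radius 1/80
Both agree, so they are equal.


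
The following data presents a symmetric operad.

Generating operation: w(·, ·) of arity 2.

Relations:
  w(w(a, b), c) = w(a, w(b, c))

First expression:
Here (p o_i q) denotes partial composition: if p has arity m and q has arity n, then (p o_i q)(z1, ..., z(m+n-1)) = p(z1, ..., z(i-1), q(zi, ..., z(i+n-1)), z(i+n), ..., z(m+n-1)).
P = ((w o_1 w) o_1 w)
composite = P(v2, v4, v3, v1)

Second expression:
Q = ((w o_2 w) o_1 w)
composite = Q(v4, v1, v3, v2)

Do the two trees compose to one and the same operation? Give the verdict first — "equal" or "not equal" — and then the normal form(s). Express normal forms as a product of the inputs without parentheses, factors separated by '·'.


not equal; the first gives v2 · v4 · v3 · v1 and the second v4 · v1 · v3 · v2

The first expression, normalized: v2 · v4 · v3 · v1
The second expression, normalized: v4 · v1 · v3 · v2
Distinct normal forms: not equal.


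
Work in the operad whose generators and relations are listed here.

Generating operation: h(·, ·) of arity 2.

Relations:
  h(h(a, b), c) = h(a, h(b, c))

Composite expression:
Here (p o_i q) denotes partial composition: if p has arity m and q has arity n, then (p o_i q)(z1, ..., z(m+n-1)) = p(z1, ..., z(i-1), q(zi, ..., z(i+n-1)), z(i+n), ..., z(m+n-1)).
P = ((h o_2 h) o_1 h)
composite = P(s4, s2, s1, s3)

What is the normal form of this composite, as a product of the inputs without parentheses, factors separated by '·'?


s4 · s2 · s1 · s3

Under associativity of h, the answer is the s's in reading order.
h(s4, s2) unparenthesizes to s4 · s2
h(s1, s3) unparenthesizes to s1 · s3
h(h(s4, s2), h(s1, s3)) unparenthesizes to s4 · s2 · s1 · s3


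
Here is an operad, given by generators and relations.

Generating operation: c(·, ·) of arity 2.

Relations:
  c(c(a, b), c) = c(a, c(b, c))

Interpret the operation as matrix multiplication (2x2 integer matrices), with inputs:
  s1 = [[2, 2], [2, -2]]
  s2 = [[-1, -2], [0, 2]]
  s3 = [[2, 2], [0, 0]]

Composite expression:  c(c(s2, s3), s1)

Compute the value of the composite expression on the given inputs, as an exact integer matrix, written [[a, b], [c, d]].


c(s2, s3) = [[-2, -2], [0, 0]]
c(c(s2, s3), s1) = [[-8, 0], [0, 0]]

[[-8, 0], [0, 0]]
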